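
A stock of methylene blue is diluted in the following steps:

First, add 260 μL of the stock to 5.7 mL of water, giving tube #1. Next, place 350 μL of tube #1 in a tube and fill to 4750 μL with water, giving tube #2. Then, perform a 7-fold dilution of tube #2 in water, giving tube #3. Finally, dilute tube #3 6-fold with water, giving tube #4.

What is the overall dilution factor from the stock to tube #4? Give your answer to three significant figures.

Step 1: 260 μL + 5.7 mL = 5960 μL total → factor 5960/260 = 22.923
Step 2: 350 μL brought to 4750 μL → factor 4750/350 = 13.571
Step 3: 7-fold → factor 7
Step 4: 6-fold → factor 6
Overall dilution factor = 22.923 × 13.571 × 7 × 6 = 13066

1.31 × 10^4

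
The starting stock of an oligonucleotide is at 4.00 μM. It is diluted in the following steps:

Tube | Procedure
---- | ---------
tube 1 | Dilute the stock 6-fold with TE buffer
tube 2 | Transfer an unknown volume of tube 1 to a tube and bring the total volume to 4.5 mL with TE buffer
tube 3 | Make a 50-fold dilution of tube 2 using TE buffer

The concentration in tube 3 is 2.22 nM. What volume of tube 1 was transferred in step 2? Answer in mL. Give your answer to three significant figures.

Step 1: 6-fold → factor 6
Step 2: v brought to 4.5 mL → factor = 4.5 mL/v
Step 3: 50-fold → factor 50
Product of known-step factors = 300
Overall factor = 4.00 μM / (2.22 nM) = 1801.8
Step-2 factor = 1801.8 / 300 = 6.006
v = 4.5 mL / 6.006 = 0.749 mL

0.749 mL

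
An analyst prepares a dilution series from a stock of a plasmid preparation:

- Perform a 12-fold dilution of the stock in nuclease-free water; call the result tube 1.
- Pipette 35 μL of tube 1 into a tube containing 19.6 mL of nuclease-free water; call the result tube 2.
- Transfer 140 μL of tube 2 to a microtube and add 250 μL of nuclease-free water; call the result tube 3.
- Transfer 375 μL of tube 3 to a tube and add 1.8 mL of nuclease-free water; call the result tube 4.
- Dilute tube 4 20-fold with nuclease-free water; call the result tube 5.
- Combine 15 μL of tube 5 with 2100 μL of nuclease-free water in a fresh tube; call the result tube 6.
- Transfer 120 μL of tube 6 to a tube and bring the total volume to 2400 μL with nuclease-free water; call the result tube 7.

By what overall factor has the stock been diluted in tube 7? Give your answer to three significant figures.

6.13 × 10^9

Step 1: 12-fold → factor 12
Step 2: 35 μL + 19.6 mL = 19635 μL total → factor 19635/35 = 561
Step 3: 140 μL + 250 μL = 390 μL total → factor 390/140 = 2.7857
Step 4: 375 μL + 1.8 mL = 2175 μL total → factor 2175/375 = 5.8
Step 5: 20-fold → factor 20
Step 6: 15 μL + 2100 μL = 2115 μL total → factor 2115/15 = 141
Step 7: 120 μL brought to 2400 μL → factor 2400/120 = 20
Overall dilution factor = 12 × 561 × 2.7857 × 5.8 × 20 × 141 × 20 = 6.1346 × 10^9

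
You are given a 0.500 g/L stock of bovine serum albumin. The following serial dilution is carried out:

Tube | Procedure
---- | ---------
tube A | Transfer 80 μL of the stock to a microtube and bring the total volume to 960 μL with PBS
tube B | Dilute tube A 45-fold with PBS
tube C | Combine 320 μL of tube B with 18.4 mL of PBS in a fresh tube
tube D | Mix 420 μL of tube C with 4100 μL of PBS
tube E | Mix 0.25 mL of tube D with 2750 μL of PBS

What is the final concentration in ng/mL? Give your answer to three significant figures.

0.123 ng/mL

Step 1: 80 μL brought to 960 μL → factor 960/80 = 12
Step 2: 45-fold → factor 45
Step 3: 320 μL + 18.4 mL = 18720 μL total → factor 18720/320 = 58.5
Step 4: 420 μL + 4100 μL = 4520 μL total → factor 4520/420 = 10.762
Step 5: 0.25 mL + 2750 μL = 3 mL total → factor 3/0.25 = 12
Overall dilution factor = 12 × 45 × 58.5 × 10.762 × 12 = 4.0796 × 10^6
Final = 0.500 g/L / 4.0796 × 10^6 = 1.226 × 10^-7 g/L = 0.123 ng/mL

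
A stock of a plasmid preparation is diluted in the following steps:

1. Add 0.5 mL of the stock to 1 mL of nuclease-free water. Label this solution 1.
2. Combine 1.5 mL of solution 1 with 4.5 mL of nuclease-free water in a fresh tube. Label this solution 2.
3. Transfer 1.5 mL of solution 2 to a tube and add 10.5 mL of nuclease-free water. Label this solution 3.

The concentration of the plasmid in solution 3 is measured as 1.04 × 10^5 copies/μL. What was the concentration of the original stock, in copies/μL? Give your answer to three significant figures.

Step 1: 0.5 mL + 1 mL = 1.5 mL total → factor 1.5/0.5 = 3
Step 2: 1.5 mL + 4.5 mL = 6 mL total → factor 6/1.5 = 4
Step 3: 1.5 mL + 10.5 mL = 12 mL total → factor 12/1.5 = 8
Overall dilution factor = 3 × 4 × 8 = 96
Stock = 1.04 × 10^5 copies/μL × 96 = 9.98 × 10^6 copies/μL

9.98 × 10^6 copies/μL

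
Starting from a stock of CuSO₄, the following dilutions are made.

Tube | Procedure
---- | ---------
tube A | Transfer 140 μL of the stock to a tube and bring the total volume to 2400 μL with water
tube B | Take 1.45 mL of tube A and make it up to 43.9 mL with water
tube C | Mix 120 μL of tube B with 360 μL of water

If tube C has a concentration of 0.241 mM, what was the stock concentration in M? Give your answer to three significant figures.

0.500 M

Step 1: 140 μL brought to 2400 μL → factor 2400/140 = 17.143
Step 2: 1.45 mL brought to 43.9 mL → factor 43.9/1.45 = 30.276
Step 3: 120 μL + 360 μL = 480 μL total → factor 480/120 = 4
Overall dilution factor = 17.143 × 30.276 × 4 = 2076.1
Stock = 0.241 mM × 2076.1 = 500.3 mM = 0.500 M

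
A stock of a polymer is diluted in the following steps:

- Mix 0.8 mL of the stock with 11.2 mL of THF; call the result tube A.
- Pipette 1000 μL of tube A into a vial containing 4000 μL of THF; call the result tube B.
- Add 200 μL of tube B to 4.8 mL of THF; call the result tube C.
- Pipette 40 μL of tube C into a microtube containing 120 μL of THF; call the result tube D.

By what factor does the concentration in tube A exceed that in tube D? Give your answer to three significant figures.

500

Step 1: 0.8 mL + 11.2 mL = 12 mL total → factor 12/0.8 = 15
Step 2: 1000 μL + 4000 μL = 5000 μL total → factor 5000/1000 = 5
Step 3: 200 μL + 4.8 mL = 5000 μL total → factor 5000/200 = 25
Step 4: 40 μL + 120 μL = 160 μL total → factor 160/40 = 4
Dilution factor to tube A = 15; to tube D = 7500
[tube A]/[tube D] = (factor to tube D)/(factor to tube A) = 7500/15 = 500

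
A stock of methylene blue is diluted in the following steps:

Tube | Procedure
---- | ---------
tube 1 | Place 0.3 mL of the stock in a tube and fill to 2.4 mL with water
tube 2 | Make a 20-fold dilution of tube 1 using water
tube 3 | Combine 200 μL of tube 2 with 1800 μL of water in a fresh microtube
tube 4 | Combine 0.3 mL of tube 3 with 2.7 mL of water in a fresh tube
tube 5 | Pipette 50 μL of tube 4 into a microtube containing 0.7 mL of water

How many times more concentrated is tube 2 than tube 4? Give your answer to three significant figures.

Step 1: 0.3 mL brought to 2.4 mL → factor 2.4/0.3 = 8
Step 2: 20-fold → factor 20
Step 3: 200 μL + 1800 μL = 2000 μL total → factor 2000/200 = 10
Step 4: 0.3 mL + 2.7 mL = 3 mL total → factor 3/0.3 = 10
Dilution factor to tube 2 = 160; to tube 4 = 16000
[tube 2]/[tube 4] = (factor to tube 4)/(factor to tube 2) = 16000/160 = 100

100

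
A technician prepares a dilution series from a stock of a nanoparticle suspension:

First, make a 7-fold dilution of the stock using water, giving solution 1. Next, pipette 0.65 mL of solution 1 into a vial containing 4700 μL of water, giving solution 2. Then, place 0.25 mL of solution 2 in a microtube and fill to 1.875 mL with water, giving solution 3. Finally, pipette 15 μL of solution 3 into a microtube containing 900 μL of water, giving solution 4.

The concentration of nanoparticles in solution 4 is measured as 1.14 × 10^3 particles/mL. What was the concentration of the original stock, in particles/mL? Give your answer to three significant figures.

Step 1: 7-fold → factor 7
Step 2: 0.65 mL + 4700 μL = 5.35 mL total → factor 5.35/0.65 = 8.2308
Step 3: 0.25 mL brought to 1.875 mL → factor 1.875/0.25 = 7.5
Step 4: 15 μL + 900 μL = 915 μL total → factor 915/15 = 61
Overall dilution factor = 7 × 8.2308 × 7.5 × 61 = 26359
Stock = 1.14 × 10^3 particles/mL × 26359 = 3.00 × 10^7 particles/mL

3.00 × 10^7 particles/mL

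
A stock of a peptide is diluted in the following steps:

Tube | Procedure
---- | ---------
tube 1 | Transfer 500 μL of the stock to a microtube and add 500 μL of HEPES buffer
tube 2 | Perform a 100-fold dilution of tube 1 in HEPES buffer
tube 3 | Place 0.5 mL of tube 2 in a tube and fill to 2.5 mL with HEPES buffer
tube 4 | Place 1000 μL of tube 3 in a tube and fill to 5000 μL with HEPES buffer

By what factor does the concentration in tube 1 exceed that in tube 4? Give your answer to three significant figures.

2.50 × 10^3

Step 1: 500 μL + 500 μL = 1000 μL total → factor 1000/500 = 2
Step 2: 100-fold → factor 100
Step 3: 0.5 mL brought to 2.5 mL → factor 2.5/0.5 = 5
Step 4: 1000 μL brought to 5000 μL → factor 5000/1000 = 5
Dilution factor to tube 1 = 2; to tube 4 = 5000
[tube 1]/[tube 4] = (factor to tube 4)/(factor to tube 1) = 5000/2 = 2.50 × 10^3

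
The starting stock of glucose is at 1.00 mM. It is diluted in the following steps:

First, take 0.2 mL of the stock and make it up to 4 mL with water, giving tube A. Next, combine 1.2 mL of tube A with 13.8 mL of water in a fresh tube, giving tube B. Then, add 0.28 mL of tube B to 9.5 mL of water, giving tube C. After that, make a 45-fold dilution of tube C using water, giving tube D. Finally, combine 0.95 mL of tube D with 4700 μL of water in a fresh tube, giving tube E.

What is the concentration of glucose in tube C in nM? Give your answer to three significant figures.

Step 1: 0.2 mL brought to 4 mL → factor 4/0.2 = 20
Step 2: 1.2 mL + 13.8 mL = 15 mL total → factor 15/1.2 = 12.5
Step 3: 0.28 mL + 9.5 mL = 9.78 mL total → factor 9.78/0.28 = 34.929
Dilution factor through tube C = 20 × 12.5 × 34.929 = 8732.1
[tube C] = 1.00 mM / 8732.1 = 0.0001145 mM = 115 nM

115 nM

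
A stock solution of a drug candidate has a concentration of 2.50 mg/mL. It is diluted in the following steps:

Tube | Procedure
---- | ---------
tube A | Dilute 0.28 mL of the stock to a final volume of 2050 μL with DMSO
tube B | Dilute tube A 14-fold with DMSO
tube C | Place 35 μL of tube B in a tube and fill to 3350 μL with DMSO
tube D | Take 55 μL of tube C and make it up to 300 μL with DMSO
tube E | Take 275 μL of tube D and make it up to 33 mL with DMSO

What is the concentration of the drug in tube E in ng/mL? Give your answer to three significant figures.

Step 1: 0.28 mL brought to 2050 μL → factor 2.05/0.28 = 7.3214
Step 2: 14-fold → factor 14
Step 3: 35 μL brought to 3350 μL → factor 3350/35 = 95.714
Step 4: 55 μL brought to 300 μL → factor 300/55 = 5.4545
Step 5: 275 μL brought to 33 mL → factor 33000/275 = 120
Overall dilution factor = 7.3214 × 14 × 95.714 × 5.4545 × 120 = 6.4216 × 10^6
Final = 2.50 mg/mL / 6.4216 × 10^6 = 3.893 × 10^-7 mg/mL = 0.389 ng/mL

0.389 ng/mL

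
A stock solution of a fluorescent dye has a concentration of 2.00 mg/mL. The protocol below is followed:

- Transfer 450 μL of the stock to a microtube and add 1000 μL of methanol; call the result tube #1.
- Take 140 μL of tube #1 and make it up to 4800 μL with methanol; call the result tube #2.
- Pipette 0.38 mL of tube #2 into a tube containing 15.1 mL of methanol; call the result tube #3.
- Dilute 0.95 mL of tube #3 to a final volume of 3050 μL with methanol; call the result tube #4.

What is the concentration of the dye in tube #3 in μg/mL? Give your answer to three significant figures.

Step 1: 450 μL + 1000 μL = 1450 μL total → factor 1450/450 = 3.2222
Step 2: 140 μL brought to 4800 μL → factor 4800/140 = 34.286
Step 3: 0.38 mL + 15.1 mL = 15.48 mL total → factor 15.48/0.38 = 40.737
Dilution factor through tube #3 = 3.2222 × 34.286 × 40.737 = 4500.5
[tube #3] = 2.00 mg/mL / 4500.5 = 0.0004444 mg/mL = 0.444 μg/mL

0.444 μg/mL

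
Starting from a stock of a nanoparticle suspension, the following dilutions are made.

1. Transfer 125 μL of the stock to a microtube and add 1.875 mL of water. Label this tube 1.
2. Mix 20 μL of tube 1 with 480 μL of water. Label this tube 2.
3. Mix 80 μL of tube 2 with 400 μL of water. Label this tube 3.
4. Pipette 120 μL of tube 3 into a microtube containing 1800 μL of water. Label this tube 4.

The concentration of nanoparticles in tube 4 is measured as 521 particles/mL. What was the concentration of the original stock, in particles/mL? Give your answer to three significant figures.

2.00 × 10^7 particles/mL

Step 1: 125 μL + 1.875 mL = 2000 μL total → factor 2000/125 = 16
Step 2: 20 μL + 480 μL = 500 μL total → factor 500/20 = 25
Step 3: 80 μL + 400 μL = 480 μL total → factor 480/80 = 6
Step 4: 120 μL + 1800 μL = 1920 μL total → factor 1920/120 = 16
Overall dilution factor = 16 × 25 × 6 × 16 = 38400
Stock = 521 particles/mL × 38400 = 2.00 × 10^7 particles/mL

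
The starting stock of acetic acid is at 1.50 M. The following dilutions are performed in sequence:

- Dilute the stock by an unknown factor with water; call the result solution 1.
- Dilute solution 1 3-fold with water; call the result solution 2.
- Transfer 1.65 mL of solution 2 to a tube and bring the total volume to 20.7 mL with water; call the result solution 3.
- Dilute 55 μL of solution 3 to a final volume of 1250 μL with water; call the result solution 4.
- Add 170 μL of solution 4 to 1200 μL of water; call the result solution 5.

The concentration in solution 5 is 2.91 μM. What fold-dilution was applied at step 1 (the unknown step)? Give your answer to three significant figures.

Step 1: unknown factor x
Step 2: 3-fold → factor 3
Step 3: 1.65 mL brought to 20.7 mL → factor 20.7/1.65 = 12.545
Step 4: 55 μL brought to 1250 μL → factor 1250/55 = 22.727
Step 5: 170 μL + 1200 μL = 1370 μL total → factor 1370/170 = 8.0588
Product of known-step factors = 6893.3
Overall factor = 1.50 M / (2.91 μM) = 5.1546 × 10^5
x = 5.1546 × 10^5 / 6893.3 = 74.8

74.8-fold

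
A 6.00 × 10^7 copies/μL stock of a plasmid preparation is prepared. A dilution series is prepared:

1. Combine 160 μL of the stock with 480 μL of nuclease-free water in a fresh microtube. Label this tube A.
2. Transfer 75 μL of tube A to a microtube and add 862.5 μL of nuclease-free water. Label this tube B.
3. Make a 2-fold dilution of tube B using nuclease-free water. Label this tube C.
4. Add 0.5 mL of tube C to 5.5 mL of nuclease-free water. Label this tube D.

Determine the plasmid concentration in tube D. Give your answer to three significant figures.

Step 1: 160 μL + 480 μL = 640 μL total → factor 640/160 = 4
Step 2: 75 μL + 862.5 μL = 937.5 μL total → factor 937.5/75 = 12.5
Step 3: 2-fold → factor 2
Step 4: 0.5 mL + 5.5 mL = 6 mL total → factor 6/0.5 = 12
Overall dilution factor = 4 × 12.5 × 2 × 12 = 1200
Final = 6.00 × 10^7 copies/μL / 1200 = 5.00 × 10^4 copies/μL

5.00 × 10^4 copies/μL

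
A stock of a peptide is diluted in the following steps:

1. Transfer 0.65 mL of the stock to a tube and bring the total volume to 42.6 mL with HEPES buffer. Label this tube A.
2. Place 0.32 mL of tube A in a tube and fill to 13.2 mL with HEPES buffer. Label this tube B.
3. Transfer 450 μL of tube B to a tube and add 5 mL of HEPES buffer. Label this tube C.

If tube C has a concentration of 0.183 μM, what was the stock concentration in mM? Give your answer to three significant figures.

5.99 mM

Step 1: 0.65 mL brought to 42.6 mL → factor 42.6/0.65 = 65.538
Step 2: 0.32 mL brought to 13.2 mL → factor 13.2/0.32 = 41.25
Step 3: 450 μL + 5 mL = 5450 μL total → factor 5450/450 = 12.111
Overall dilution factor = 65.538 × 41.25 × 12.111 = 32742
Stock = 0.183 μM × 32742 = 5992 μM = 5.99 mM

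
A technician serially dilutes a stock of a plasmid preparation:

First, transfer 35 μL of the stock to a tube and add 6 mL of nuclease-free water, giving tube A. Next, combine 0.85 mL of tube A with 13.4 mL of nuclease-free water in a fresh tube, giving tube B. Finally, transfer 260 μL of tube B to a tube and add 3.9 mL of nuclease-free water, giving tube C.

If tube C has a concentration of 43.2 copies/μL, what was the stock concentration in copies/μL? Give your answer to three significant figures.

Step 1: 35 μL + 6 mL = 6035 μL total → factor 6035/35 = 172.43
Step 2: 0.85 mL + 13.4 mL = 14.25 mL total → factor 14.25/0.85 = 16.765
Step 3: 260 μL + 3.9 mL = 4160 μL total → factor 4160/260 = 16
Overall dilution factor = 172.43 × 16.765 × 16 = 46251
Stock = 43.2 copies/μL × 46251 = 2.00 × 10^6 copies/μL

2.00 × 10^6 copies/μL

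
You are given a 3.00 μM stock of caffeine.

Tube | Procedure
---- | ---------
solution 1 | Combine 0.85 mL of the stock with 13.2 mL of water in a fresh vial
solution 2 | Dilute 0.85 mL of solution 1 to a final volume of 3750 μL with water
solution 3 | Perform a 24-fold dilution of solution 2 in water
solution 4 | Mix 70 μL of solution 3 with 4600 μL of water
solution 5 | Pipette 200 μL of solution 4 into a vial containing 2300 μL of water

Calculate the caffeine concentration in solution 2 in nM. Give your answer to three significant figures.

41.1 nM

Step 1: 0.85 mL + 13.2 mL = 14.05 mL total → factor 14.05/0.85 = 16.529
Step 2: 0.85 mL brought to 3750 μL → factor 3.75/0.85 = 4.4118
Dilution factor through solution 2 = 16.529 × 4.4118 = 72.924
[solution 2] = 3.00 μM / 72.924 = 0.04114 μM = 41.1 nM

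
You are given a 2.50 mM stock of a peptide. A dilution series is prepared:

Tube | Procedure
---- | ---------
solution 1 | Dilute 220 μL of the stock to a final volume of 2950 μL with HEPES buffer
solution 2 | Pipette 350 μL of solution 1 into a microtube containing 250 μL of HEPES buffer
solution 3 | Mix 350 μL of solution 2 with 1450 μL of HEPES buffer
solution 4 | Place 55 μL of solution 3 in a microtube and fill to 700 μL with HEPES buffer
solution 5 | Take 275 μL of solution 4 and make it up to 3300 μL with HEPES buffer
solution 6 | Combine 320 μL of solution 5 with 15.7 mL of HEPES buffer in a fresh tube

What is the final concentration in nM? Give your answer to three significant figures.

2.77 nM

Step 1: 220 μL brought to 2950 μL → factor 2950/220 = 13.409
Step 2: 350 μL + 250 μL = 600 μL total → factor 600/350 = 1.7143
Step 3: 350 μL + 1450 μL = 1800 μL total → factor 1800/350 = 5.1429
Step 4: 55 μL brought to 700 μL → factor 700/55 = 12.727
Step 5: 275 μL brought to 3300 μL → factor 3300/275 = 12
Step 6: 320 μL + 15.7 mL = 16020 μL total → factor 16020/320 = 50.062
Overall dilution factor = 13.409 × 1.7143 × 5.1429 × 12.727 × 12 × 50.062 = 9.0389 × 10^5
Final = 2.50 mM / 9.0389 × 10^5 = 2.766 × 10^-6 mM = 2.77 nM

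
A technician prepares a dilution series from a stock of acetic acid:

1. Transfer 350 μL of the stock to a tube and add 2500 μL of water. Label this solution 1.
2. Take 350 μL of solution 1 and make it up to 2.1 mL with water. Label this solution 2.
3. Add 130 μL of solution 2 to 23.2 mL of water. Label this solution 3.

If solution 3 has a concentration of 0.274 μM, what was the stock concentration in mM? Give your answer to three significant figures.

2.40 mM

Step 1: 350 μL + 2500 μL = 2850 μL total → factor 2850/350 = 8.1429
Step 2: 350 μL brought to 2.1 mL → factor 2100/350 = 6
Step 3: 130 μL + 23.2 mL = 23330 μL total → factor 23330/130 = 179.46
Overall dilution factor = 8.1429 × 6 × 179.46 = 8768
Stock = 0.274 μM × 8768 = 2402 μM = 2.40 mM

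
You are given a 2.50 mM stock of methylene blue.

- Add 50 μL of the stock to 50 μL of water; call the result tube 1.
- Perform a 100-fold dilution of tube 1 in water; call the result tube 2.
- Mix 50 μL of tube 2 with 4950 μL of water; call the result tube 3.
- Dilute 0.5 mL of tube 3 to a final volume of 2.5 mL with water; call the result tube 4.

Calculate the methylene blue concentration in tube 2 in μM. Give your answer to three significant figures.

12.5 μM

Step 1: 50 μL + 50 μL = 100 μL total → factor 100/50 = 2
Step 2: 100-fold → factor 100
Dilution factor through tube 2 = 2 × 100 = 200
[tube 2] = 2.50 mM / 200 = 0.01250 mM = 12.5 μM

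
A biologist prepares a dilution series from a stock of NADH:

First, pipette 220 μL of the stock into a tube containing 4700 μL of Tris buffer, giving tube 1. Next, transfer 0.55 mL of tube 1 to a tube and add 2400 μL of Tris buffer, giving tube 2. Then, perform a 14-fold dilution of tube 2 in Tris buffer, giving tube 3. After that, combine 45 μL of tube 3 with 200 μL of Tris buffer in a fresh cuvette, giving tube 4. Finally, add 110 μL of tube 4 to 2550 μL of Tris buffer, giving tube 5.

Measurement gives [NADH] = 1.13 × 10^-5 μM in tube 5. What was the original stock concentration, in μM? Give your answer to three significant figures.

2.50 μM

Step 1: 220 μL + 4700 μL = 4920 μL total → factor 4920/220 = 22.364
Step 2: 0.55 mL + 2400 μL = 2.95 mL total → factor 2.95/0.55 = 5.3636
Step 3: 14-fold → factor 14
Step 4: 45 μL + 200 μL = 245 μL total → factor 245/45 = 5.4444
Step 5: 110 μL + 2550 μL = 2660 μL total → factor 2660/110 = 24.182
Overall dilution factor = 22.364 × 5.3636 × 14 × 5.4444 × 24.182 = 2.2109 × 10^5
Stock = 1.13 × 10^-5 μM × 2.2109 × 10^5 = 2.50 μM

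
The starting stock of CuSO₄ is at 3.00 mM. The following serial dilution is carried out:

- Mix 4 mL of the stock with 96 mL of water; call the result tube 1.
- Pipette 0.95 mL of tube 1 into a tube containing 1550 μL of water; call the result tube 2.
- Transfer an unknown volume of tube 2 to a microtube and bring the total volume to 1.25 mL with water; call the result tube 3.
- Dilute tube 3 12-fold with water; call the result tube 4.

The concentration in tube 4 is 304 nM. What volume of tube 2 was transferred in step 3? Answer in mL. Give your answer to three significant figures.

Step 1: 4 mL + 96 mL = 100 mL total → factor 100/4 = 25
Step 2: 0.95 mL + 1550 μL = 2.5 mL total → factor 2.5/0.95 = 2.6316
Step 3: v brought to 1.25 mL → factor = 1.25 mL/v
Step 4: 12-fold → factor 12
Product of known-step factors = 789.47
Overall factor = 3.00 mM / (304 nM) = 9868.4
Step-3 factor = 9868.4 / 789.47 = 12.5
v = 1.25 mL / 12.5 = 0.100 mL

0.100 mL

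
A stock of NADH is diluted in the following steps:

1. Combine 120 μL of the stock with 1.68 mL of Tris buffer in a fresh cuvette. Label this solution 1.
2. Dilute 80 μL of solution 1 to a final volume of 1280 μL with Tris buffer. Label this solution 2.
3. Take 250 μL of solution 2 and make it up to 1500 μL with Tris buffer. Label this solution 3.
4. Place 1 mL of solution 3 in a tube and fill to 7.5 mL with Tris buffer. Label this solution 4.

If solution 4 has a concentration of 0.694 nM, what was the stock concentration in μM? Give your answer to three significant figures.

Step 1: 120 μL + 1.68 mL = 1800 μL total → factor 1800/120 = 15
Step 2: 80 μL brought to 1280 μL → factor 1280/80 = 16
Step 3: 250 μL brought to 1500 μL → factor 1500/250 = 6
Step 4: 1 mL brought to 7.5 mL → factor 7.5/1 = 7.5
Overall dilution factor = 15 × 16 × 6 × 7.5 = 10800
Stock = 0.694 nM × 10800 = 7495 nM = 7.50 μM

7.50 μM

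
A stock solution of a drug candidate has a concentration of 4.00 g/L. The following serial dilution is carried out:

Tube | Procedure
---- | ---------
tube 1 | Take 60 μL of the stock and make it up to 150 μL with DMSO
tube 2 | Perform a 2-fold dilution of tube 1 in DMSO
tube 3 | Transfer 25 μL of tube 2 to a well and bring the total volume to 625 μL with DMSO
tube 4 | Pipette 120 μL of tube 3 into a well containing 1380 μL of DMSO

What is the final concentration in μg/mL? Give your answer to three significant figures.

2.56 μg/mL

Step 1: 60 μL brought to 150 μL → factor 150/60 = 2.5
Step 2: 2-fold → factor 2
Step 3: 25 μL brought to 625 μL → factor 625/25 = 25
Step 4: 120 μL + 1380 μL = 1500 μL total → factor 1500/120 = 12.5
Overall dilution factor = 2.5 × 2 × 25 × 12.5 = 1562.5
Final = 4.00 g/L / 1562.5 = 0.002560 g/L = 2.56 μg/mL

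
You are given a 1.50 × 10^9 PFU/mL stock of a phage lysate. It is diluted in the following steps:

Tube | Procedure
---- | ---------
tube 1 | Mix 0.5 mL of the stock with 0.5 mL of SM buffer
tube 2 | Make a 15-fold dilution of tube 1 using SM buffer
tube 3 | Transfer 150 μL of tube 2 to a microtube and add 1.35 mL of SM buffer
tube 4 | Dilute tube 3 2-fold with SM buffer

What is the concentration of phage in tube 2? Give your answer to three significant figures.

5.00 × 10^7 PFU/mL

Step 1: 0.5 mL + 0.5 mL = 1 mL total → factor 1/0.5 = 2
Step 2: 15-fold → factor 15
Dilution factor through tube 2 = 2 × 15 = 30
[tube 2] = 1.50 × 10^9 PFU/mL / 30 = 5.00 × 10^7 PFU/mL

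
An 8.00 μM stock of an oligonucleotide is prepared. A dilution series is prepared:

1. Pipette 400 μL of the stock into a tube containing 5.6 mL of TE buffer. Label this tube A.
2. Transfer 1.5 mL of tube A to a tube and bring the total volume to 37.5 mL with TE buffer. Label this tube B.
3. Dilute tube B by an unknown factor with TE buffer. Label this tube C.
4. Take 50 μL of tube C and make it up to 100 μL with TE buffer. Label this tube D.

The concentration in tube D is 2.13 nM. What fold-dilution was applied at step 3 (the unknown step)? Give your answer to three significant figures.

5.01-fold

Step 1: 400 μL + 5.6 mL = 6000 μL total → factor 6000/400 = 15
Step 2: 1.5 mL brought to 37.5 mL → factor 37.5/1.5 = 25
Step 3: unknown factor x
Step 4: 50 μL brought to 100 μL → factor 100/50 = 2
Product of known-step factors = 750
Overall factor = 8.00 μM / (2.13 nM) = 3755.9
x = 3755.9 / 750 = 5.01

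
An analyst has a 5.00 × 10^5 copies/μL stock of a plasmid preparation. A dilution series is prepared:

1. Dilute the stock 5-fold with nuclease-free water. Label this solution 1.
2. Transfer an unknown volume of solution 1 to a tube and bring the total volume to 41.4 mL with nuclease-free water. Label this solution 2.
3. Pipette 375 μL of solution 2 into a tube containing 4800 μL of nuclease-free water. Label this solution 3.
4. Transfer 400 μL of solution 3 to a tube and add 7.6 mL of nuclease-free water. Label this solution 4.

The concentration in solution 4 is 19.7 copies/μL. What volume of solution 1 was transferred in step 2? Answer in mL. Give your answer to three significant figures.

Step 1: 5-fold → factor 5
Step 2: v brought to 41.4 mL → factor = 41.4 mL/v
Step 3: 375 μL + 4800 μL = 5175 μL total → factor 5175/375 = 13.8
Step 4: 400 μL + 7.6 mL = 8000 μL total → factor 8000/400 = 20
Product of known-step factors = 1380
Overall factor = 5.00 × 10^5 copies/μL / (19.7 copies/μL) = 25381
Step-2 factor = 25381 / 1380 = 18.392
v = 41.4 mL / 18.392 = 2.25 mL

2.25 mL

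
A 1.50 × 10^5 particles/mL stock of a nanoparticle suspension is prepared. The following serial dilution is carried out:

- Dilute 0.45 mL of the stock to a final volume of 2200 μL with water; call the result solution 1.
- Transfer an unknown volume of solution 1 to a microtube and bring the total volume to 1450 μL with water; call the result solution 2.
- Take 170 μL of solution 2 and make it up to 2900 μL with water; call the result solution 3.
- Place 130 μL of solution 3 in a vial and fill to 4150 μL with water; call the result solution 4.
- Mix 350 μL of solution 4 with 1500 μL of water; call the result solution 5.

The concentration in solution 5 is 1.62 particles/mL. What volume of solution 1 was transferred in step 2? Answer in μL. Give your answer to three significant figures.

220 μL

Step 1: 0.45 mL brought to 2200 μL → factor 2.2/0.45 = 4.8889
Step 2: v brought to 1450 μL → factor = 1450 μL/v
Step 3: 170 μL brought to 2900 μL → factor 2900/170 = 17.059
Step 4: 130 μL brought to 4150 μL → factor 4150/130 = 31.923
Step 5: 350 μL + 1500 μL = 1850 μL total → factor 1850/350 = 5.2857
Product of known-step factors = 14072
Overall factor = 1.50 × 10^5 particles/mL / (1.62 particles/mL) = 92593
Step-2 factor = 92593 / 14072 = 6.5797
v = 1450 μL / 6.5797 = 220 μL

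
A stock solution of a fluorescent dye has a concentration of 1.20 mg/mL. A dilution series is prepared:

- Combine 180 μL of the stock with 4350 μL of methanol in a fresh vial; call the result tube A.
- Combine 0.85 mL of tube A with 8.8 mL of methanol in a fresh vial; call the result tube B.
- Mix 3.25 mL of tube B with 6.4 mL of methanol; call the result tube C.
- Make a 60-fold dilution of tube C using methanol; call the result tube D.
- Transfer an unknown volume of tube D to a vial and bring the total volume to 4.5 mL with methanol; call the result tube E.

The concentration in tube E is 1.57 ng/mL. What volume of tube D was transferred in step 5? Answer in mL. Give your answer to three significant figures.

Step 1: 180 μL + 4350 μL = 4530 μL total → factor 4530/180 = 25.167
Step 2: 0.85 mL + 8.8 mL = 9.65 mL total → factor 9.65/0.85 = 11.353
Step 3: 3.25 mL + 6.4 mL = 9.65 mL total → factor 9.65/3.25 = 2.9692
Step 4: 60-fold → factor 60
Step 5: v brought to 4.5 mL → factor = 4.5 mL/v
Product of known-step factors = 50901
Overall factor = 1.20 mg/mL / (1.57 ng/mL) = 7.6433 × 10^5
Step-5 factor = 7.6433 × 10^5 / 50901 = 15.016
v = 4.5 mL / 15.016 = 0.300 mL

0.300 mL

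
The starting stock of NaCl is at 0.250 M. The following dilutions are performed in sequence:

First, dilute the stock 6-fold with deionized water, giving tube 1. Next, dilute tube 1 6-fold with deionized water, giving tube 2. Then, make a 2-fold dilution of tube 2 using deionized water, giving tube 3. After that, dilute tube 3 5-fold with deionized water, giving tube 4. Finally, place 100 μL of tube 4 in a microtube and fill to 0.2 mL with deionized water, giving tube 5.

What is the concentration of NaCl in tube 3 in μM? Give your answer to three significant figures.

Step 1: 6-fold → factor 6
Step 2: 6-fold → factor 6
Step 3: 2-fold → factor 2
Dilution factor through tube 3 = 6 × 6 × 2 = 72
[tube 3] = 0.250 M / 72 = 0.003472 M = 3.47 × 10^3 μM

3.47 × 10^3 μM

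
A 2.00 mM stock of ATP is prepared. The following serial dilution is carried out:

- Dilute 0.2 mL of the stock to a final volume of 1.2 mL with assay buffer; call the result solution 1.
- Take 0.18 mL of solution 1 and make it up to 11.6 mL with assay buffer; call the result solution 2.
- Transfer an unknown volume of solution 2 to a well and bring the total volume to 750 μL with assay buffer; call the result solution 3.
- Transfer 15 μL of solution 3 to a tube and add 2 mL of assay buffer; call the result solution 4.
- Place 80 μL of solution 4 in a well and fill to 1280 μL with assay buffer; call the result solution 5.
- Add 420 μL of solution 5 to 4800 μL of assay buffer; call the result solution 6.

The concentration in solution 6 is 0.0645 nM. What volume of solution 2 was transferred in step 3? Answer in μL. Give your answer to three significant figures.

250 μL

Step 1: 0.2 mL brought to 1.2 mL → factor 1.2/0.2 = 6
Step 2: 0.18 mL brought to 11.6 mL → factor 11.6/0.18 = 64.444
Step 3: v brought to 750 μL → factor = 750 μL/v
Step 4: 15 μL + 2 mL = 2015 μL total → factor 2015/15 = 134.33
Step 5: 80 μL brought to 1280 μL → factor 1280/80 = 16
Step 6: 420 μL + 4800 μL = 5220 μL total → factor 5220/420 = 12.429
Product of known-step factors = 1.0329 × 10^7
Overall factor = 2.00 mM / (0.0645 nM) = 3.1008 × 10^7
Step-3 factor = 3.1008 × 10^7 / 1.0329 × 10^7 = 3.002
v = 750 μL / 3.002 = 250 μL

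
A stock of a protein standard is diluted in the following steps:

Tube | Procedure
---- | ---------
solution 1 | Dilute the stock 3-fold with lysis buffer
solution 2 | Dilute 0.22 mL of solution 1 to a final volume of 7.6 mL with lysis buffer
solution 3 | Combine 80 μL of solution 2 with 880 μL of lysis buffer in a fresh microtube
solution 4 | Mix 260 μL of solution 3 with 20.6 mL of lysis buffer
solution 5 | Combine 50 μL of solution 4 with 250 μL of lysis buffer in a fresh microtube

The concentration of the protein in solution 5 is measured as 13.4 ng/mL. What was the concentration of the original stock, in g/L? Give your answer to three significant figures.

8.02 g/L

Step 1: 3-fold → factor 3
Step 2: 0.22 mL brought to 7.6 mL → factor 7.6/0.22 = 34.545
Step 3: 80 μL + 880 μL = 960 μL total → factor 960/80 = 12
Step 4: 260 μL + 20.6 mL = 20860 μL total → factor 20860/260 = 80.231
Step 5: 50 μL + 250 μL = 300 μL total → factor 300/50 = 6
Overall dilution factor = 3 × 34.545 × 12 × 80.231 × 6 = 5.9867 × 10^5
Stock = 13.4 ng/mL × 5.9867 × 10^5 = 8.022 × 10^6 ng/mL = 8.02 g/L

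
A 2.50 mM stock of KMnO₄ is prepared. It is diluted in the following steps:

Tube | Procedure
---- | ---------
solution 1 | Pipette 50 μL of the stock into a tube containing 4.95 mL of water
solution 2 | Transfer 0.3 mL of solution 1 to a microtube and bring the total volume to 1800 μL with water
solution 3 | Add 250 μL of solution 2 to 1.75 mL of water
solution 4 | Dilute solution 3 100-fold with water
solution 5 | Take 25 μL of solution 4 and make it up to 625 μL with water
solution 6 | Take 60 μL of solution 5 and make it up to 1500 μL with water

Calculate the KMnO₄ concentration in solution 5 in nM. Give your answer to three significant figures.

0.208 nM

Step 1: 50 μL + 4.95 mL = 5000 μL total → factor 5000/50 = 100
Step 2: 0.3 mL brought to 1800 μL → factor 1.8/0.3 = 6
Step 3: 250 μL + 1.75 mL = 2000 μL total → factor 2000/250 = 8
Step 4: 100-fold → factor 100
Step 5: 25 μL brought to 625 μL → factor 625/25 = 25
Dilution factor through solution 5 = 100 × 6 × 8 × 100 × 25 = 1.2 × 10^7
[solution 5] = 2.50 mM / 1.2 × 10^7 = 2.083 × 10^-7 mM = 0.208 nM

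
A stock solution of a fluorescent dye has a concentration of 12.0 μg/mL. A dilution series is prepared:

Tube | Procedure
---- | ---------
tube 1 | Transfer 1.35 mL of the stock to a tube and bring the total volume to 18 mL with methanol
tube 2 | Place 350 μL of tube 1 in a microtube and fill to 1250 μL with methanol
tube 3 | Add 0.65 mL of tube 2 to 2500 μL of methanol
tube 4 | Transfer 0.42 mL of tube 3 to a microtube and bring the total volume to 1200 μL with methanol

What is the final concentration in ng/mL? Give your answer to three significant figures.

Step 1: 1.35 mL brought to 18 mL → factor 18/1.35 = 13.333
Step 2: 350 μL brought to 1250 μL → factor 1250/350 = 3.5714
Step 3: 0.65 mL + 2500 μL = 3.15 mL total → factor 3.15/0.65 = 4.8462
Step 4: 0.42 mL brought to 1200 μL → factor 1.2/0.42 = 2.8571
Overall dilution factor = 13.333 × 3.5714 × 4.8462 × 2.8571 = 659.34
Final = 12.0 μg/mL / 659.34 = 0.01820 μg/mL = 18.2 ng/mL

18.2 ng/mL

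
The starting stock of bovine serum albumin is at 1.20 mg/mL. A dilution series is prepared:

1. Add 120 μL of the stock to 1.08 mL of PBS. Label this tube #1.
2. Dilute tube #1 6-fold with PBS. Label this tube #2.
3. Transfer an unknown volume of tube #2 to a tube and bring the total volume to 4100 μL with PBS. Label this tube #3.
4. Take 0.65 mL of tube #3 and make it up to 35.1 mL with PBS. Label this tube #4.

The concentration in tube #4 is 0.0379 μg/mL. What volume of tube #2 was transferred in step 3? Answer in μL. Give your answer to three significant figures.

Step 1: 120 μL + 1.08 mL = 1200 μL total → factor 1200/120 = 10
Step 2: 6-fold → factor 6
Step 3: v brought to 4100 μL → factor = 4100 μL/v
Step 4: 0.65 mL brought to 35.1 mL → factor 35.1/0.65 = 54
Product of known-step factors = 3240
Overall factor = 1.20 mg/mL / (0.0379 μg/mL) = 31662
Step-3 factor = 31662 / 3240 = 9.7723
v = 4100 μL / 9.7723 = 420 μL

420 μL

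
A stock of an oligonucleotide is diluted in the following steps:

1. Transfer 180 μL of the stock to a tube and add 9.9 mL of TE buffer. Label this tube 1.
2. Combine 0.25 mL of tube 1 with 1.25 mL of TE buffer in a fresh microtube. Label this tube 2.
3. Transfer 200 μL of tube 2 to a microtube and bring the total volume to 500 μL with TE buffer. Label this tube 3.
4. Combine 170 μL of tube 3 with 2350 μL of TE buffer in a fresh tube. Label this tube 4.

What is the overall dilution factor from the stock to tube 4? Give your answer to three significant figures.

Step 1: 180 μL + 9.9 mL = 10080 μL total → factor 10080/180 = 56
Step 2: 0.25 mL + 1.25 mL = 1.5 mL total → factor 1.5/0.25 = 6
Step 3: 200 μL brought to 500 μL → factor 500/200 = 2.5
Step 4: 170 μL + 2350 μL = 2520 μL total → factor 2520/170 = 14.824
Overall dilution factor = 56 × 6 × 2.5 × 14.824 = 12452

1.25 × 10^4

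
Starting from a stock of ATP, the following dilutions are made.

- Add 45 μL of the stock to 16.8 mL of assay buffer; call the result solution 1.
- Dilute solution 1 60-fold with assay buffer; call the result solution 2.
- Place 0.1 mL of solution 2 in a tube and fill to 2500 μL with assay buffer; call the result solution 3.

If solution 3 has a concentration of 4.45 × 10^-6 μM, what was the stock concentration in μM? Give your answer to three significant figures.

2.50 μM

Step 1: 45 μL + 16.8 mL = 16845 μL total → factor 16845/45 = 374.33
Step 2: 60-fold → factor 60
Step 3: 0.1 mL brought to 2500 μL → factor 2.5/0.1 = 25
Overall dilution factor = 374.33 × 60 × 25 = 5.615 × 10^5
Stock = 4.45 × 10^-6 μM × 5.615 × 10^5 = 2.50 μM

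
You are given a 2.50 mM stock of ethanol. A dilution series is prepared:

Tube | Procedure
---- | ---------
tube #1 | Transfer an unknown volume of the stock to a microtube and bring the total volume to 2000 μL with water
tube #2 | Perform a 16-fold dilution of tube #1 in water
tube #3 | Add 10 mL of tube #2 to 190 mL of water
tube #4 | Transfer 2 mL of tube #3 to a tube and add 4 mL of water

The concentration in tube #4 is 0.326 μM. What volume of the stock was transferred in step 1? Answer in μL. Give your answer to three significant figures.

250 μL

Step 1: v brought to 2000 μL → factor = 2000 μL/v
Step 2: 16-fold → factor 16
Step 3: 10 mL + 190 mL = 200 mL total → factor 200/10 = 20
Step 4: 2 mL + 4 mL = 6 mL total → factor 6/2 = 3
Product of known-step factors = 960
Overall factor = 2.50 mM / (0.326 μM) = 7668.7
Step-1 factor = 7668.7 / 960 = 7.9882
v = 2000 μL / 7.9882 = 250 μL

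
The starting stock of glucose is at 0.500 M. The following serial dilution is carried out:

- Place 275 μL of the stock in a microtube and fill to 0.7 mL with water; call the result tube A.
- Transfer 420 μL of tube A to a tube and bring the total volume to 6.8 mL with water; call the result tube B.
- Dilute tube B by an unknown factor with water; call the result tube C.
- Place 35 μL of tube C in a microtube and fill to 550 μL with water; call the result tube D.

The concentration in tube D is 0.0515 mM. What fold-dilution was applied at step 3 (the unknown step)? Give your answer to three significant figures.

15.0-fold

Step 1: 275 μL brought to 0.7 mL → factor 700/275 = 2.5455
Step 2: 420 μL brought to 6.8 mL → factor 6800/420 = 16.19
Step 3: unknown factor x
Step 4: 35 μL brought to 550 μL → factor 550/35 = 15.714
Product of known-step factors = 647.62
Overall factor = 0.500 M / (0.0515 mM) = 9708.7
x = 9708.7 / 647.62 = 15.0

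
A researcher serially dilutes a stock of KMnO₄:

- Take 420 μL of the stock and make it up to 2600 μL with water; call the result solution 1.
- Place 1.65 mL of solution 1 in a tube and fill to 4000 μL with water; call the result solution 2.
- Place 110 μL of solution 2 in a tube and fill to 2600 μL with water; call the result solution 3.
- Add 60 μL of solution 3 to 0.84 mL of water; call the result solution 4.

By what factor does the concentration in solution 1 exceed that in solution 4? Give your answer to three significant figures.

860

Step 1: 420 μL brought to 2600 μL → factor 2600/420 = 6.1905
Step 2: 1.65 mL brought to 4000 μL → factor 4/1.65 = 2.4242
Step 3: 110 μL brought to 2600 μL → factor 2600/110 = 23.636
Step 4: 60 μL + 0.84 mL = 900 μL total → factor 900/60 = 15
Dilution factor to solution 1 = 6.1905; to solution 4 = 5320.7
[solution 1]/[solution 4] = (factor to solution 4)/(factor to solution 1) = 5320.7/6.1905 = 860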